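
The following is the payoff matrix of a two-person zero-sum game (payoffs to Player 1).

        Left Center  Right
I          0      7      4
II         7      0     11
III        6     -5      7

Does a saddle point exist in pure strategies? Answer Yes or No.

No

Row minima: I → 0, II → 0, III → -5; maximin = 0.
Column maxima: Left → 7, Center → 7, Right → 11; minimax = 7.
0 ≠ 7, so no pure-strategy equilibrium exists.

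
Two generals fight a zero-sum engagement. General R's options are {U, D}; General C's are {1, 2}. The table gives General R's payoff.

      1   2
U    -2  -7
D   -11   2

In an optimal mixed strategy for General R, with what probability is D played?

Row minima: U → -7, D → -11; maximin = -7.
Column maxima: 1 → -2, 2 → 2; minimax = -2.
-7 ≠ -2, so there is no saddle point; optimal play is mixed.
Let General R play U with probability p. Expected payoff against 1: (-2)p + (-11)(1−p) = 9p − 11; against 2: (-7)p + 2(1−p) = −9p + 2.
Setting these equal: 9p − 11 = −9p + 2 ⇒ 18p = 13 ⇒ p = 13/18, and the value is (9)·(13/18) − 11 = -9/2.
For General C: with q = P(1), equating U's and D's payoffs gives 5q − 7 = −13q + 2 ⇒ q = 1/2.

5/18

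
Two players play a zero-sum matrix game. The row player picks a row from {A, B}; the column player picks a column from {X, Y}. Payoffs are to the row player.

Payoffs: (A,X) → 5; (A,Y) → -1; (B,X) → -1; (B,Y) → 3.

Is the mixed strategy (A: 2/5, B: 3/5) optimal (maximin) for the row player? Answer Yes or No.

Against X this mix gives (2/5)·5 + (3/5)·(-1) = 7/5.
Against Y this mix gives (2/5)·(-1) + (3/5)·3 = 7/5.
All of the column player's active replies (X, Y) yield 7/5, and no column does worse for the row player. The mix makes the column player indifferent and guarantees 7/5, so it is optimal.

Yes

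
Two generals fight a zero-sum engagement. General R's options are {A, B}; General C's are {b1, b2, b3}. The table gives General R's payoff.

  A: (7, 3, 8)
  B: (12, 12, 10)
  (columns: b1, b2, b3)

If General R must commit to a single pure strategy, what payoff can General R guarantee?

Row minima: A → 3, B → 10.
The best of these is 10.

10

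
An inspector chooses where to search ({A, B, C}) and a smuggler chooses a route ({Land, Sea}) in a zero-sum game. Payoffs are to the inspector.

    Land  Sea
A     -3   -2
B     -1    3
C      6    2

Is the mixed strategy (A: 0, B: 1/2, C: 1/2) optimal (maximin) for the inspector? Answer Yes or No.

Yes

Against Land this mix gives (1/2)·(-1) + (1/2)·6 = 5/2.
Against Sea this mix gives (1/2)·3 + (1/2)·2 = 5/2.
All of the smuggler's active replies (Land, Sea) yield 5/2, and no column does worse for the inspector. The mix makes the smuggler indifferent and guarantees 5/2, so it is optimal.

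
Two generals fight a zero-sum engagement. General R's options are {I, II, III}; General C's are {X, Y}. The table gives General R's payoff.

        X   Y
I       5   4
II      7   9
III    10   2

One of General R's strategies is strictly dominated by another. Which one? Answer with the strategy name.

I

II gives a strictly higher payoff than I against every column: 7 > 5, 9 > 4.
So I is strictly dominated and General R never plays it.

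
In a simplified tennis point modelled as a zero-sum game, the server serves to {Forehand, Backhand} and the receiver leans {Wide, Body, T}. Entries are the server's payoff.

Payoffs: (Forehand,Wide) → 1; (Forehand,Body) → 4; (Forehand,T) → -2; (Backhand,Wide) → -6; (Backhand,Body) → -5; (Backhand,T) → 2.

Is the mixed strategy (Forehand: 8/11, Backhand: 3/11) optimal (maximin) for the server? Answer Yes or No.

Against Wide this mix gives (8/11)·1 + (3/11)·(-6) = -10/11.
Against Body this mix gives (8/11)·4 + (3/11)·(-5) = 17/11.
Against T this mix gives (8/11)·(-2) + (3/11)·2 = -10/11.
All of the receiver's active replies (Wide, T) yield -10/11, and no column does worse for the server. The mix makes the receiver indifferent and guarantees -10/11, so it is optimal.

Yes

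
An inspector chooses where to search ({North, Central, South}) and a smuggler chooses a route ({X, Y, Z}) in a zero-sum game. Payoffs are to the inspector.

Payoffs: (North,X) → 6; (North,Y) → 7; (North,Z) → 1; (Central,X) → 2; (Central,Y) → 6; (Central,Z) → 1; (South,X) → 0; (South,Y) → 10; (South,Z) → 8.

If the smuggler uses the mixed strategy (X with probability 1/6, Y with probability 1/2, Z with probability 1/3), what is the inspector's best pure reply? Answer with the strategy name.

Expected payoff of North: (1/6)·6 + (1/2)·7 + (1/3)·1 = 29/6.
Expected payoff of Central: (1/6)·2 + (1/2)·6 + (1/3)·1 = 11/3.
Expected payoff of South: (1/6)·0 + (1/2)·10 + (1/3)·8 = 23/3.
The largest is 23/3, so the inspector's best response is South.

South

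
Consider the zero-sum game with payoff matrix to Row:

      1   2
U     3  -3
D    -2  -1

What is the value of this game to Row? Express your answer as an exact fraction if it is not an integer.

-9/7

Row minima: U → -3, D → -2; maximin = -2.
Column maxima: 1 → 3, 2 → -1; minimax = -1.
-2 ≠ -1, so there is no saddle point; optimal play is mixed.
Let Row play U with probability p. Expected payoff against 1: 3p + (-2)(1−p) = 5p − 2; against 2: (-3)p + (-1)(1−p) = −2p − 1.
Setting these equal: 5p − 2 = −2p − 1 ⇒ 7p = 1 ⇒ p = 1/7, and the value is (5)·(1/7) − 2 = -9/7.
For Column: with q = P(1), equating U's and D's payoffs gives 6q − 3 = −q − 1 ⇒ q = 2/7.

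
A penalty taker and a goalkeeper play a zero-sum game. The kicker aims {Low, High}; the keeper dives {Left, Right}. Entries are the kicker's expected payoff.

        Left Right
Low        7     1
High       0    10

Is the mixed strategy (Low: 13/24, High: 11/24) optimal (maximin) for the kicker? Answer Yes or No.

Against Left this mix gives (13/24)·7 + (11/24)·0 = 91/24.
Against Right this mix gives (13/24)·1 + (11/24)·10 = 41/8.
The keeper will play Left, holding the kicker to 91/24. Shifting weight toward the row that does better against Left would raise this floor (the equalizing mix achieves 35/8 against both Left and Right), so the proposed strategy is not optimal.

No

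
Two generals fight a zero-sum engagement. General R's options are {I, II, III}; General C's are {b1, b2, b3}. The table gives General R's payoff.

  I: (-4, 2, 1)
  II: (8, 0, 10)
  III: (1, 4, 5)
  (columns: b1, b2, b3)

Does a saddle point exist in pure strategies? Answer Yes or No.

No

Row minima: I → -4, II → 0, III → 1; maximin = 1.
Column maxima: b1 → 8, b2 → 4, b3 → 10; minimax = 4.
1 ≠ 4, so no pure-strategy equilibrium exists.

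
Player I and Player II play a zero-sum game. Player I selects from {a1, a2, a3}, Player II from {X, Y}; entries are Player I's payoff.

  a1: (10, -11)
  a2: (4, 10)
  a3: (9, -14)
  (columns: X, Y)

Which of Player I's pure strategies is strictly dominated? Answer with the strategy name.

a1 gives a strictly higher payoff than a3 against every column: 10 > 9, -11 > -14.
So a3 is strictly dominated and Player I never plays it.

a3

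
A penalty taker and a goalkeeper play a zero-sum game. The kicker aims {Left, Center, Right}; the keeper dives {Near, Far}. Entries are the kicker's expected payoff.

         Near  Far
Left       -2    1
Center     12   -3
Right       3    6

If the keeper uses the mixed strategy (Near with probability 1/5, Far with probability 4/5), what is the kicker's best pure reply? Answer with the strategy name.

Expected payoff of Left: (1/5)·(-2) + (4/5)·1 = 2/5.
Expected payoff of Center: (1/5)·12 + (4/5)·(-3) = 0.
Expected payoff of Right: (1/5)·3 + (4/5)·6 = 27/5.
The largest is 27/5, so the kicker's best response is Right.

Right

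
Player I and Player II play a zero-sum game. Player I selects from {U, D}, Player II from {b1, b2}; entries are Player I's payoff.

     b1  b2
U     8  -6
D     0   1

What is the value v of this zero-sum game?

Row minima: U → -6, D → 0; maximin = 0.
Column maxima: b1 → 8, b2 → 1; minimax = 1.
0 ≠ 1, so there is no saddle point; optimal play is mixed.
Let Player I play U with probability p. Expected payoff against b1: 8p + 0(1−p) = 8p; against b2: (-6)p + 1(1−p) = −7p + 1.
Setting these equal: 8p = −7p + 1 ⇒ 15p = 1 ⇒ p = 1/15, and the value is (8)·(1/15) = 8/15.
For Player II: with q = P(b1), equating U's and D's payoffs gives 14q − 6 = −q + 1 ⇒ q = 7/15.

8/15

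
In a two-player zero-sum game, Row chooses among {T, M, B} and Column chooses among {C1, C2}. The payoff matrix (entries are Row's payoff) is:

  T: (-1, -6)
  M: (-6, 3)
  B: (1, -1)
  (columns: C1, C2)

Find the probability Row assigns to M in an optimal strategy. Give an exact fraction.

Row minima: T → -6, M → -6, B → -1; maximin = -1.
Column maxima: C1 → 1, C2 → 3; minimax = 1.
-1 ≠ 1, so there is no saddle point; optimal play is mixed.
T is strictly dominated by B, so Row never plays it.
On the remaining 2×2 (M, B vs C1, C2):
Let Row play M with probability p. Expected payoff against C1: (-6)p + 1(1−p) = −7p + 1; against C2: 3p + (-1)(1−p) = 4p − 1.
Setting these equal: −7p + 1 = 4p − 1 ⇒ −11p = -2 ⇒ p = 2/11, and the value is (-7)·(2/11) + 1 = -3/11.
For Column: with q = P(C1), equating M's and B's payoffs gives −9q + 3 = 2q − 1 ⇒ q = 4/11.

2/11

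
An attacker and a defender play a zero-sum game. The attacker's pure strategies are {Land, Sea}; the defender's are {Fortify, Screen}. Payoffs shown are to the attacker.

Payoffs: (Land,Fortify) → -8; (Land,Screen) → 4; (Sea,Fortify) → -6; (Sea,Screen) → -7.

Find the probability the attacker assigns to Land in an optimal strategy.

1/13

Row minima: Land → -8, Sea → -7; maximin = -7.
Column maxima: Fortify → -6, Screen → 4; minimax = -6.
-7 ≠ -6, so there is no saddle point; optimal play is mixed.
Let the attacker play Land with probability p. Expected payoff against Fortify: (-8)p + (-6)(1−p) = −2p − 6; against Screen: 4p + (-7)(1−p) = 11p − 7.
Setting these equal: −2p − 6 = 11p − 7 ⇒ −13p = -1 ⇒ p = 1/13, and the value is (-2)·(1/13) − 6 = -80/13.
For the defender: with q = P(Fortify), equating Land's and Sea's payoffs gives −12q + 4 = q − 7 ⇒ q = 11/13.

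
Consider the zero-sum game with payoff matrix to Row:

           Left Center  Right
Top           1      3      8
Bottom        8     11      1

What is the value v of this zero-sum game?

Row minima: Top → 1, Bottom → 1; maximin = 1.
Column maxima: Left → 8, Center → 11, Right → 8; minimax = 8.
1 ≠ 8, so there is no saddle point; optimal play is mixed.
Center is strictly dominated by Left (it gives Row strictly more in every row), so Column never plays it.
On the remaining 2×2 (Top, Bottom vs Left, Right):
Let Row play Top with probability p. Expected payoff against Left: 1p + 8(1−p) = −7p + 8; against Right: 8p + 1(1−p) = 7p + 1.
Setting these equal: −7p + 8 = 7p + 1 ⇒ −14p = -7 ⇒ p = 1/2, and the value is (-7)·(1/2) + 8 = 9/2.
For Column: with q = P(Left), equating Top's and Bottom's payoffs gives −7q + 8 = 7q + 1 ⇒ q = 1/2.

9/2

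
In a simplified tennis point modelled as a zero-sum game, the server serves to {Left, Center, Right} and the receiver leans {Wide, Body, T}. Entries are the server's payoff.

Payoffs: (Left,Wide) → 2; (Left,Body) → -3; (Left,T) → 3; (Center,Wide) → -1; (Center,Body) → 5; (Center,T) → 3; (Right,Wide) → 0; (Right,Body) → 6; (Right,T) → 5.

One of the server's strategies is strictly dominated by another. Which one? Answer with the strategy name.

Center

Right gives a strictly higher payoff than Center against every column: 0 > -1, 6 > 5, 5 > 3.
So Center is strictly dominated and the server never plays it.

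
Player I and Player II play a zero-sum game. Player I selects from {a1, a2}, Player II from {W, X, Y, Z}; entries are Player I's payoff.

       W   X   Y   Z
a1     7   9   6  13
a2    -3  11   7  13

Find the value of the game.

Row minima: a1 → 6, a2 → -3; maximin = 6.
Column maxima: W → 7, X → 11, Y → 7, Z → 13; minimax = 7.
6 ≠ 7, so there is no saddle point; optimal play is mixed.
X is strictly dominated by W (it gives Player I strictly more in every row), so Player II never plays it.
Z is strictly dominated by W (it gives Player I strictly more in every row), so Player II never plays it.
On the remaining 2×2 (a1, a2 vs W, Y):
Let Player I play a1 with probability p. Expected payoff against W: 7p + (-3)(1−p) = 10p − 3; against Y: 6p + 7(1−p) = −p + 7.
Setting these equal: 10p − 3 = −p + 7 ⇒ 11p = 10 ⇒ p = 10/11, and the value is (10)·(10/11) − 3 = 67/11.
For Player II: with q = P(W), equating a1's and a2's payoffs gives q + 6 = −10q + 7 ⇒ q = 1/11.

67/11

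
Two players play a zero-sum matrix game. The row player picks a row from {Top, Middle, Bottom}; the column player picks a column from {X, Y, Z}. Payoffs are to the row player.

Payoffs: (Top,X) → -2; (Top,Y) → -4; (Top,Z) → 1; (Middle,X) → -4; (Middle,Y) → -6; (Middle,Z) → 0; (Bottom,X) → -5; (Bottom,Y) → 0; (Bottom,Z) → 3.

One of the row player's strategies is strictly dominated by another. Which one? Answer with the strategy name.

Top gives a strictly higher payoff than Middle against every column: -2 > -4, -4 > -6, 1 > 0.
So Middle is strictly dominated and the row player never plays it.

Middle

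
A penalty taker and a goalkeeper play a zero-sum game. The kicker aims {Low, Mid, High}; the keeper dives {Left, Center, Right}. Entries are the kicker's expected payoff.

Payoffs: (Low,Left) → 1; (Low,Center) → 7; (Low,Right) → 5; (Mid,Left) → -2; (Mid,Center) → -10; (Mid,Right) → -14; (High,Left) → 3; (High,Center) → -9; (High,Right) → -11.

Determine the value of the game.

Row minima: Low → 1, Mid → -14, High → -11; maximin = 1.
Column maxima: Left → 3, Center → 7, Right → 5; minimax = 3.
1 ≠ 3, so there is no saddle point; optimal play is mixed.
Mid is strictly dominated by Low, so the kicker never plays it.
Center is strictly dominated by Right (it gives the kicker strictly more in every row), so the keeper never plays it.
On the remaining 2×2 (Low, High vs Left, Right):
Let the kicker play Low with probability p. Expected payoff against Left: 1p + 3(1−p) = −2p + 3; against Right: 5p + (-11)(1−p) = 16p − 11.
Setting these equal: −2p + 3 = 16p − 11 ⇒ −18p = -14 ⇒ p = 7/9, and the value is (-2)·(7/9) + 3 = 13/9.
For the keeper: with q = P(Left), equating Low's and High's payoffs gives −4q + 5 = 14q − 11 ⇒ q = 8/9.

13/9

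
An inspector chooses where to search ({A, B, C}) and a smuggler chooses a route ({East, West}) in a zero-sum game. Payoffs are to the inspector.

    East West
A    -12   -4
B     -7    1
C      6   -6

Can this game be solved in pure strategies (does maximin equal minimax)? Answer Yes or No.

No

Row minima: A → -12, B → -7, C → -6; maximin = -6.
Column maxima: East → 6, West → 1; minimax = 1.
-6 ≠ 1, so no pure-strategy equilibrium exists.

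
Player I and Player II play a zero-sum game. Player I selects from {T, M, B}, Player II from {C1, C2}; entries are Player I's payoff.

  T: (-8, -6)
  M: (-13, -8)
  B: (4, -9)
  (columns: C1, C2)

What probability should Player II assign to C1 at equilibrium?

1/5

Row minima: T → -8, M → -13, B → -9; maximin = -8.
Column maxima: C1 → 4, C2 → -6; minimax = -6.
-8 ≠ -6, so there is no saddle point; optimal play is mixed.
M is strictly dominated by T, so Player I never plays it.
On the remaining 2×2 (T, B vs C1, C2):
Let Player I play T with probability p. Expected payoff against C1: (-8)p + 4(1−p) = −12p + 4; against C2: (-6)p + (-9)(1−p) = 3p − 9.
Setting these equal: −12p + 4 = 3p − 9 ⇒ −15p = -13 ⇒ p = 13/15, and the value is (-12)·(13/15) + 4 = -32/5.
For Player II: with q = P(C1), equating T's and B's payoffs gives −2q − 6 = 13q − 9 ⇒ q = 1/5.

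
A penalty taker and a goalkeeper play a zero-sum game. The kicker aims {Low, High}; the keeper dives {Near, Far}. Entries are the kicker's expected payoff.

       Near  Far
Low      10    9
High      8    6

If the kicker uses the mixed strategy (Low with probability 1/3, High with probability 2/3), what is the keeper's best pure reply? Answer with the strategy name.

If the keeper plays Near, the kicker's expected payoff is (1/3)·10 + (2/3)·8 = 26/3.
If the keeper plays Far, the kicker's expected payoff is (1/3)·9 + (2/3)·6 = 7.
The keeper minimizes the kicker's payoff; the smallest is 7, so the best response is Far.

Far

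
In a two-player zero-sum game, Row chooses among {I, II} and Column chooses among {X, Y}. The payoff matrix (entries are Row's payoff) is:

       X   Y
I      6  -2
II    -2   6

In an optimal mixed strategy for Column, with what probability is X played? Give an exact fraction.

Row minima: I → -2, II → -2; maximin = -2.
Column maxima: X → 6, Y → 6; minimax = 6.
-2 ≠ 6, so there is no saddle point; optimal play is mixed.
Let Row play I with probability p. Expected payoff against X: 6p + (-2)(1−p) = 8p − 2; against Y: (-2)p + 6(1−p) = −8p + 6.
Setting these equal: 8p − 2 = −8p + 6 ⇒ 16p = 8 ⇒ p = 1/2, and the value is (8)·(1/2) − 2 = 2.
For Column: with q = P(X), equating I's and II's payoffs gives 8q − 2 = −8q + 6 ⇒ q = 1/2.

1/2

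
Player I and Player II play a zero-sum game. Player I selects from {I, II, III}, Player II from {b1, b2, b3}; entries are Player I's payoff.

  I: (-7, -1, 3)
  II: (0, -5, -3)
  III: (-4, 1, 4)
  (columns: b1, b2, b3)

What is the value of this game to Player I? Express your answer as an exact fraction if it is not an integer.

-2

Row minima: I → -7, II → -5, III → -4; maximin = -4.
Column maxima: b1 → 0, b2 → 1, b3 → 4; minimax = 0.
-4 ≠ 0, so there is no saddle point; optimal play is mixed.
I is strictly dominated by III, so Player I never plays it.
b3 is strictly dominated by b2 (it gives Player I strictly more in every row), so Player II never plays it.
On the remaining 2×2 (II, III vs b1, b2):
Let Player I play II with probability p. Expected payoff against b1: 0p + (-4)(1−p) = 4p − 4; against b2: (-5)p + 1(1−p) = −6p + 1.
Setting these equal: 4p − 4 = −6p + 1 ⇒ 10p = 5 ⇒ p = 1/2, and the value is (4)·(1/2) − 4 = -2.
For Player II: with q = P(b1), equating II's and III's payoffs gives 5q − 5 = −5q + 1 ⇒ q = 3/5.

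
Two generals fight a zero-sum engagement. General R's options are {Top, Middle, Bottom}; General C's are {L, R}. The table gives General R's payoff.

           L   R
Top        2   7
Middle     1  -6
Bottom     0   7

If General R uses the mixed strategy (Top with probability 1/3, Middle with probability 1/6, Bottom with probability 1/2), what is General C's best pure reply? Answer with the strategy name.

If General C plays L, General R's expected payoff is (1/3)·2 + (1/6)·1 + (1/2)·0 = 5/6.
If General C plays R, General R's expected payoff is (1/3)·7 + (1/6)·(-6) + (1/2)·7 = 29/6.
General C minimizes General R's payoff; the smallest is 5/6, so the best response is L.

L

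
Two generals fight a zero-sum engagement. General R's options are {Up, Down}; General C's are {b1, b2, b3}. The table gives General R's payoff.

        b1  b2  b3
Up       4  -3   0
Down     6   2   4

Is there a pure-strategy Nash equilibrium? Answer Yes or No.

Yes

Row minima: Up → -3, Down → 2; maximin = 2.
Column maxima: b1 → 6, b2 → 2, b3 → 4; minimax = 2.
maximin = minimax = 2, so a saddle point exists.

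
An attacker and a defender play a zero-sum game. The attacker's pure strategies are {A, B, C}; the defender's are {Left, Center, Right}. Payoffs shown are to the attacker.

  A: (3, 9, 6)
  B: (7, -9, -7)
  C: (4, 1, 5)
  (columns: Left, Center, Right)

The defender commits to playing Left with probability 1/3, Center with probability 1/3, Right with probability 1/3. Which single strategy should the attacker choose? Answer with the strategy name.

Expected payoff of A: (1/3)·3 + (1/3)·9 + (1/3)·6 = 6.
Expected payoff of B: (1/3)·7 + (1/3)·(-9) + (1/3)·(-7) = -3.
Expected payoff of C: (1/3)·4 + (1/3)·1 + (1/3)·5 = 10/3.
The largest is 6, so the attacker's best response is A.

A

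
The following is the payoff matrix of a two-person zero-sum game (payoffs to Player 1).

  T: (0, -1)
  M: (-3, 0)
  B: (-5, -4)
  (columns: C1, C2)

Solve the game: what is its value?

Row minima: T → -1, M → -3, B → -5; maximin = -1.
Column maxima: C1 → 0, C2 → 0; minimax = 0.
-1 ≠ 0, so there is no saddle point; optimal play is mixed.
B is strictly dominated by T, so Player 1 never plays it.
On the remaining 2×2 (T, M vs C1, C2):
Let Player 1 play T with probability p. Expected payoff against C1: 0p + (-3)(1−p) = 3p − 3; against C2: (-1)p + 0(1−p) = −p.
Setting these equal: 3p − 3 = −p ⇒ 4p = 3 ⇒ p = 3/4, and the value is (3)·(3/4) − 3 = -3/4.
For Player 2: with q = P(C1), equating T's and M's payoffs gives q − 1 = −3q ⇒ q = 1/4.

-3/4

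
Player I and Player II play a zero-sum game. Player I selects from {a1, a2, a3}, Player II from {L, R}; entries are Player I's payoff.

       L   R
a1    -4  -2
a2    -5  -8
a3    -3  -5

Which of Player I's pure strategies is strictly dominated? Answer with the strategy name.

a1 gives a strictly higher payoff than a2 against every column: -4 > -5, -2 > -8.
So a2 is strictly dominated and Player I never plays it.

a2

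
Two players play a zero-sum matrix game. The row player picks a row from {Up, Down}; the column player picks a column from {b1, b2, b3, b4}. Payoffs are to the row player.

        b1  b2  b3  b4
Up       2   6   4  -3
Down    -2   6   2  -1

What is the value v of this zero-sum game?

-4/3

Row minima: Up → -3, Down → -2; maximin = -2.
Column maxima: b1 → 2, b2 → 6, b3 → 4, b4 → -1; minimax = -1.
-2 ≠ -1, so there is no saddle point; optimal play is mixed.
b2 is strictly dominated by b1 (it gives the row player strictly more in every row), so the column player never plays it.
b3 is strictly dominated by b1 (it gives the row player strictly more in every row), so the column player never plays it.
On the remaining 2×2 (Up, Down vs b1, b4):
Let the row player play Up with probability p. Expected payoff against b1: 2p + (-2)(1−p) = 4p − 2; against b4: (-3)p + (-1)(1−p) = −2p − 1.
Setting these equal: 4p − 2 = −2p − 1 ⇒ 6p = 1 ⇒ p = 1/6, and the value is (4)·(1/6) − 2 = -4/3.
For the column player: with q = P(b1), equating Up's and Down's payoffs gives 5q − 3 = −q − 1 ⇒ q = 1/3.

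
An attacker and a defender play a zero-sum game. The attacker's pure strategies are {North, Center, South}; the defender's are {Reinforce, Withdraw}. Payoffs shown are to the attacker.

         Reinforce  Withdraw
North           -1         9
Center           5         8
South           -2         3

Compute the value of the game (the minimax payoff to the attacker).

Row minima: North → -1, Center → 5, South → -2; maximin = 5.
Column maxima: Reinforce → 5, Withdraw → 9; minimax = 5.
Since maximin = minimax = 5, there is a saddle point and the value is 5.

5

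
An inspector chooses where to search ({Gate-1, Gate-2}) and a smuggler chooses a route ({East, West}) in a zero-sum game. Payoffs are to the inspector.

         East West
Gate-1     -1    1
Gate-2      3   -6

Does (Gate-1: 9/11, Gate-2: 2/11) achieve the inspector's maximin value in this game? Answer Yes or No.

Yes

Against East this mix gives (9/11)·(-1) + (2/11)·3 = -3/11.
Against West this mix gives (9/11)·1 + (2/11)·(-6) = -3/11.
All of the smuggler's active replies (East, West) yield -3/11, and no column does worse for the inspector. The mix makes the smuggler indifferent and guarantees -3/11, so it is optimal.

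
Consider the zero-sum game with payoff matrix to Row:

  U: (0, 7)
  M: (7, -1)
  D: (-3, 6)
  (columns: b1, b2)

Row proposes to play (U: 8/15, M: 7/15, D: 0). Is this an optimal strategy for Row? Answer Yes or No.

Yes

Against b1 this mix gives (8/15)·0 + (7/15)·7 = 49/15.
Against b2 this mix gives (8/15)·7 + (7/15)·(-1) = 49/15.
All of Column's active replies (b1, b2) yield 49/15, and no column does worse for Row. The mix makes Column indifferent and guarantees 49/15, so it is optimal.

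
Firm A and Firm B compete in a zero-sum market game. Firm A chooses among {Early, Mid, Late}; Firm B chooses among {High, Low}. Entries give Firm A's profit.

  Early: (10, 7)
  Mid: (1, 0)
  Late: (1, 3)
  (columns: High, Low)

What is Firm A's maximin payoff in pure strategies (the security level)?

7

Row minima: Early → 7, Mid → 0, Late → 1.
The best of these is 7.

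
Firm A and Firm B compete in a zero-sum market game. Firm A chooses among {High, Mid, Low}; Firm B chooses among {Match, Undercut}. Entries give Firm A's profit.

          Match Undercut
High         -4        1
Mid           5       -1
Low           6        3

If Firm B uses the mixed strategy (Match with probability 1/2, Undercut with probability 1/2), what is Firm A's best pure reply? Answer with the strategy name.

Expected payoff of High: (1/2)·(-4) + (1/2)·1 = -3/2.
Expected payoff of Mid: (1/2)·5 + (1/2)·(-1) = 2.
Expected payoff of Low: (1/2)·6 + (1/2)·3 = 9/2.
The largest is 9/2, so Firm A's best response is Low.

Low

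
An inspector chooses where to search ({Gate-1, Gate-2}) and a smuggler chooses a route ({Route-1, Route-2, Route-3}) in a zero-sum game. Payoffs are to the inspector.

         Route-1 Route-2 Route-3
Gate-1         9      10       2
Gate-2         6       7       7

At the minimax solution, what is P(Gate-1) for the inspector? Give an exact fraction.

1/8

Row minima: Gate-1 → 2, Gate-2 → 6; maximin = 6.
Column maxima: Route-1 → 9, Route-2 → 10, Route-3 → 7; minimax = 7.
6 ≠ 7, so there is no saddle point; optimal play is mixed.
Route-2 is strictly dominated by Route-1 (it gives the inspector strictly more in every row), so the smuggler never plays it.
On the remaining 2×2 (Gate-1, Gate-2 vs Route-1, Route-3):
Let the inspector play Gate-1 with probability p. Expected payoff against Route-1: 9p + 6(1−p) = 3p + 6; against Route-3: 2p + 7(1−p) = −5p + 7.
Setting these equal: 3p + 6 = −5p + 7 ⇒ 8p = 1 ⇒ p = 1/8, and the value is (3)·(1/8) + 6 = 51/8.
For the smuggler: with q = P(Route-1), equating Gate-1's and Gate-2's payoffs gives 7q + 2 = −q + 7 ⇒ q = 5/8.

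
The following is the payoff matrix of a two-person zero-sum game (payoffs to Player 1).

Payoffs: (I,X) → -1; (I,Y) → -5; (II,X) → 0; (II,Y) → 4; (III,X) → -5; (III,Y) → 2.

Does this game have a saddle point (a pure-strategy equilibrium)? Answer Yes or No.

Yes

Row minima: I → -5, II → 0, III → -5; maximin = 0.
Column maxima: X → 0, Y → 4; minimax = 0.
maximin = minimax = 0, so a saddle point exists.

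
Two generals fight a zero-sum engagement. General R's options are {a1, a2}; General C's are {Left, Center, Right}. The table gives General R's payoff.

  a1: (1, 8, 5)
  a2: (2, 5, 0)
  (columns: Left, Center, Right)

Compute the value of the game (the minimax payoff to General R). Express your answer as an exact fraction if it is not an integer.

Row minima: a1 → 1, a2 → 0; maximin = 1.
Column maxima: Left → 2, Center → 8, Right → 5; minimax = 2.
1 ≠ 2, so there is no saddle point; optimal play is mixed.
Center is strictly dominated by Left (it gives General R strictly more in every row), so General C never plays it.
On the remaining 2×2 (a1, a2 vs Left, Right):
Let General R play a1 with probability p. Expected payoff against Left: 1p + 2(1−p) = −p + 2; against Right: 5p + 0(1−p) = 5p.
Setting these equal: −p + 2 = 5p ⇒ −6p = -2 ⇒ p = 1/3, and the value is (-1)·(1/3) + 2 = 5/3.
For General C: with q = P(Left), equating a1's and a2's payoffs gives −4q + 5 = 2q ⇒ q = 5/6.

5/3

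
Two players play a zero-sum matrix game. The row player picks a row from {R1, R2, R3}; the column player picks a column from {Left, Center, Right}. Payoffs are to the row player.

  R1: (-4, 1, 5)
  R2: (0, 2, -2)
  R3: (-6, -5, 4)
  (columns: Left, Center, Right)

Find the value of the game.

Row minima: R1 → -4, R2 → -2, R3 → -6; maximin = -2.
Column maxima: Left → 0, Center → 2, Right → 5; minimax = 0.
-2 ≠ 0, so there is no saddle point; optimal play is mixed.
R3 is strictly dominated by R1, so the row player never plays it.
Center is strictly dominated by Left (it gives the row player strictly more in every row), so the column player never plays it.
On the remaining 2×2 (R1, R2 vs Left, Right):
Let the row player play R1 with probability p. Expected payoff against Left: (-4)p + 0(1−p) = −4p; against Right: 5p + (-2)(1−p) = 7p − 2.
Setting these equal: −4p = 7p − 2 ⇒ −11p = -2 ⇒ p = 2/11, and the value is (-4)·(2/11) = -8/11.
For the column player: with q = P(Left), equating R1's and R2's payoffs gives −9q + 5 = 2q − 2 ⇒ q = 7/11.

-8/11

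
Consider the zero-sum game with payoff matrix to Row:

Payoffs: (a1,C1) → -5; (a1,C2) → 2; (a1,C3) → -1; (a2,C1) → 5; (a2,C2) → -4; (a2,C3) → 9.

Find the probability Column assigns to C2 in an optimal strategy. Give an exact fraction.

5/8

Row minima: a1 → -5, a2 → -4; maximin = -4.
Column maxima: C1 → 5, C2 → 2, C3 → 9; minimax = 2.
-4 ≠ 2, so there is no saddle point; optimal play is mixed.
C3 is strictly dominated by C1 (it gives Row strictly more in every row), so Column never plays it.
On the remaining 2×2 (a1, a2 vs C1, C2):
Let Row play a1 with probability p. Expected payoff against C1: (-5)p + 5(1−p) = −10p + 5; against C2: 2p + (-4)(1−p) = 6p − 4.
Setting these equal: −10p + 5 = 6p − 4 ⇒ −16p = -9 ⇒ p = 9/16, and the value is (-10)·(9/16) + 5 = -5/8.
For Column: with q = P(C1), equating a1's and a2's payoffs gives −7q + 2 = 9q − 4 ⇒ q = 3/8.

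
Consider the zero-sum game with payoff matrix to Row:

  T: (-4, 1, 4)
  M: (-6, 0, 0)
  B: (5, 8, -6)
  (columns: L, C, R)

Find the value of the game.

-4/19

Row minima: T → -4, M → -6, B → -6; maximin = -4.
Column maxima: L → 5, C → 8, R → 4; minimax = 4.
-4 ≠ 4, so there is no saddle point; optimal play is mixed.
M is strictly dominated by T, so Row never plays it.
C is strictly dominated by L (it gives Row strictly more in every row), so Column never plays it.
On the remaining 2×2 (T, B vs L, R):
Let Row play T with probability p. Expected payoff against L: (-4)p + 5(1−p) = −9p + 5; against R: 4p + (-6)(1−p) = 10p − 6.
Setting these equal: −9p + 5 = 10p − 6 ⇒ −19p = -11 ⇒ p = 11/19, and the value is (-9)·(11/19) + 5 = -4/19.
For Column: with q = P(L), equating T's and B's payoffs gives −8q + 4 = 11q − 6 ⇒ q = 10/19.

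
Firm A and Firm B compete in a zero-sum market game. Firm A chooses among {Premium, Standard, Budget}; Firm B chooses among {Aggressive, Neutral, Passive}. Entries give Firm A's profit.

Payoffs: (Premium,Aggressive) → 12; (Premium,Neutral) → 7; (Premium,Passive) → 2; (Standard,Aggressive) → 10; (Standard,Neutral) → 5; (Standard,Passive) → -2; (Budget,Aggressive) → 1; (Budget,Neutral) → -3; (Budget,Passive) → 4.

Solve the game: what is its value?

17/6

Row minima: Premium → 2, Standard → -2, Budget → -3; maximin = 2.
Column maxima: Aggressive → 12, Neutral → 7, Passive → 4; minimax = 4.
2 ≠ 4, so there is no saddle point; optimal play is mixed.
Standard is strictly dominated by Premium, so Firm A never plays it.
Aggressive is strictly dominated by Neutral (it gives Firm A strictly more in every row), so Firm B never plays it.
On the remaining 2×2 (Premium, Budget vs Neutral, Passive):
Let Firm A play Premium with probability p. Expected payoff against Neutral: 7p + (-3)(1−p) = 10p − 3; against Passive: 2p + 4(1−p) = −2p + 4.
Setting these equal: 10p − 3 = −2p + 4 ⇒ 12p = 7 ⇒ p = 7/12, and the value is (10)·(7/12) − 3 = 17/6.
For Firm B: with q = P(Neutral), equating Premium's and Budget's payoffs gives 5q + 2 = −7q + 4 ⇒ q = 1/6.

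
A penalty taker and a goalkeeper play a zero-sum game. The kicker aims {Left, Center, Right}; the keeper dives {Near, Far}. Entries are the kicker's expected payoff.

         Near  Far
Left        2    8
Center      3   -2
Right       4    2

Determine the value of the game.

7/2

Row minima: Left → 2, Center → -2, Right → 2; maximin = 2.
Column maxima: Near → 4, Far → 8; minimax = 4.
2 ≠ 4, so there is no saddle point; optimal play is mixed.
Center is strictly dominated by Right, so the kicker never plays it.
On the remaining 2×2 (Left, Right vs Near, Far):
Let the kicker play Left with probability p. Expected payoff against Near: 2p + 4(1−p) = −2p + 4; against Far: 8p + 2(1−p) = 6p + 2.
Setting these equal: −2p + 4 = 6p + 2 ⇒ −8p = -2 ⇒ p = 1/4, and the value is (-2)·(1/4) + 4 = 7/2.
For the keeper: with q = P(Near), equating Left's and Right's payoffs gives −6q + 8 = 2q + 2 ⇒ q = 3/4.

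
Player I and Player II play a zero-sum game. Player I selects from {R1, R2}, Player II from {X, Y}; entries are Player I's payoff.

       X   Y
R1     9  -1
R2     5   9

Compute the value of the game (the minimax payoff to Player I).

43/7

Row minima: R1 → -1, R2 → 5; maximin = 5.
Column maxima: X → 9, Y → 9; minimax = 9.
5 ≠ 9, so there is no saddle point; optimal play is mixed.
Let Player I play R1 with probability p. Expected payoff against X: 9p + 5(1−p) = 4p + 5; against Y: (-1)p + 9(1−p) = −10p + 9.
Setting these equal: 4p + 5 = −10p + 9 ⇒ 14p = 4 ⇒ p = 2/7, and the value is (4)·(2/7) + 5 = 43/7.
For Player II: with q = P(X), equating R1's and R2's payoffs gives 10q − 1 = −4q + 9 ⇒ q = 5/7.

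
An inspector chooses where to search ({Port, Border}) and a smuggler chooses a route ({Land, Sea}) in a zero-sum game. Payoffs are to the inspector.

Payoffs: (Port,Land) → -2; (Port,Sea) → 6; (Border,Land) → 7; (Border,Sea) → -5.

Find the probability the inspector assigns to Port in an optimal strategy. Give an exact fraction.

3/5

Row minima: Port → -2, Border → -5; maximin = -2.
Column maxima: Land → 7, Sea → 6; minimax = 6.
-2 ≠ 6, so there is no saddle point; optimal play is mixed.
Let the inspector play Port with probability p. Expected payoff against Land: (-2)p + 7(1−p) = −9p + 7; against Sea: 6p + (-5)(1−p) = 11p − 5.
Setting these equal: −9p + 7 = 11p − 5 ⇒ −20p = -12 ⇒ p = 3/5, and the value is (-9)·(3/5) + 7 = 8/5.
For the smuggler: with q = P(Land), equating Port's and Border's payoffs gives −8q + 6 = 12q − 5 ⇒ q = 11/20.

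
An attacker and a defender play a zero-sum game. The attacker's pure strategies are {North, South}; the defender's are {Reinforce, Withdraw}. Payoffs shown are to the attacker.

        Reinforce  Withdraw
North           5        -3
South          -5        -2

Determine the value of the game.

-25/11

Row minima: North → -3, South → -5; maximin = -3.
Column maxima: Reinforce → 5, Withdraw → -2; minimax = -2.
-3 ≠ -2, so there is no saddle point; optimal play is mixed.
Let the attacker play North with probability p. Expected payoff against Reinforce: 5p + (-5)(1−p) = 10p − 5; against Withdraw: (-3)p + (-2)(1−p) = −p − 2.
Setting these equal: 10p − 5 = −p − 2 ⇒ 11p = 3 ⇒ p = 3/11, and the value is (10)·(3/11) − 5 = -25/11.
For the defender: with q = P(Reinforce), equating North's and South's payoffs gives 8q − 3 = −3q − 2 ⇒ q = 1/11.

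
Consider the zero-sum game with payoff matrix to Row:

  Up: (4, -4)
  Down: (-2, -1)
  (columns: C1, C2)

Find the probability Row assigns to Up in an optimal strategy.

Row minima: Up → -4, Down → -2; maximin = -2.
Column maxima: C1 → 4, C2 → -1; minimax = -1.
-2 ≠ -1, so there is no saddle point; optimal play is mixed.
Let Row play Up with probability p. Expected payoff against C1: 4p + (-2)(1−p) = 6p − 2; against C2: (-4)p + (-1)(1−p) = −3p − 1.
Setting these equal: 6p − 2 = −3p − 1 ⇒ 9p = 1 ⇒ p = 1/9, and the value is (6)·(1/9) − 2 = -4/3.
For Column: with q = P(C1), equating Up's and Down's payoffs gives 8q − 4 = −q − 1 ⇒ q = 1/3.

1/9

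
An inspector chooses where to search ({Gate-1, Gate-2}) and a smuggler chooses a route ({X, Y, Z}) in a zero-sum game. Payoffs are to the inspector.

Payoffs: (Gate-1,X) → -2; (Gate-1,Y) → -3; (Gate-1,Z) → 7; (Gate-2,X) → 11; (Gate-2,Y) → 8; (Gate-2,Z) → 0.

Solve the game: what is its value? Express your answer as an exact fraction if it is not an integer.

28/9

Row minima: Gate-1 → -3, Gate-2 → 0; maximin = 0.
Column maxima: X → 11, Y → 8, Z → 7; minimax = 7.
0 ≠ 7, so there is no saddle point; optimal play is mixed.
X is strictly dominated by Y (it gives the inspector strictly more in every row), so the smuggler never plays it.
On the remaining 2×2 (Gate-1, Gate-2 vs Y, Z):
Let the inspector play Gate-1 with probability p. Expected payoff against Y: (-3)p + 8(1−p) = −11p + 8; against Z: 7p + 0(1−p) = 7p.
Setting these equal: −11p + 8 = 7p ⇒ −18p = -8 ⇒ p = 4/9, and the value is (-11)·(4/9) + 8 = 28/9.
For the smuggler: with q = P(Y), equating Gate-1's and Gate-2's payoffs gives −10q + 7 = 8q ⇒ q = 7/18.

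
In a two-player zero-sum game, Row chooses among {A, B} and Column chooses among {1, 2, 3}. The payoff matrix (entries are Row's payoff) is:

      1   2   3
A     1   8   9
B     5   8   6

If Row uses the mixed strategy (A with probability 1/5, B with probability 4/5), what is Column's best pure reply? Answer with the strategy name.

If Column plays 1, Row's expected payoff is (1/5)·1 + (4/5)·5 = 21/5.
If Column plays 2, Row's expected payoff is (1/5)·8 + (4/5)·8 = 8.
If Column plays 3, Row's expected payoff is (1/5)·9 + (4/5)·6 = 33/5.
Column minimizes Row's payoff; the smallest is 21/5, so the best response is 1.

1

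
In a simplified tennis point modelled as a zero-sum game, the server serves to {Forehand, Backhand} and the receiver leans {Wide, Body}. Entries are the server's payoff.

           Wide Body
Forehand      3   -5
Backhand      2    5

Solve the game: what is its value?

25/11

Row minima: Forehand → -5, Backhand → 2; maximin = 2.
Column maxima: Wide → 3, Body → 5; minimax = 3.
2 ≠ 3, so there is no saddle point; optimal play is mixed.
Let the server play Forehand with probability p. Expected payoff against Wide: 3p + 2(1−p) = p + 2; against Body: (-5)p + 5(1−p) = −10p + 5.
Setting these equal: p + 2 = −10p + 5 ⇒ 11p = 3 ⇒ p = 3/11, and the value is (1)·(3/11) + 2 = 25/11.
For the receiver: with q = P(Wide), equating Forehand's and Backhand's payoffs gives 8q − 5 = −3q + 5 ⇒ q = 10/11.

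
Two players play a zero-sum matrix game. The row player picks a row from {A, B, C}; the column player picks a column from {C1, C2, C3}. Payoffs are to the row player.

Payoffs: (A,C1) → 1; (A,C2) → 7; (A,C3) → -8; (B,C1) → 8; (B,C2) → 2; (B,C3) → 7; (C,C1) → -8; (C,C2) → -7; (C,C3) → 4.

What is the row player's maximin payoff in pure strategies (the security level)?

2

Row minima: A → -8, B → 2, C → -8.
The best of these is 2.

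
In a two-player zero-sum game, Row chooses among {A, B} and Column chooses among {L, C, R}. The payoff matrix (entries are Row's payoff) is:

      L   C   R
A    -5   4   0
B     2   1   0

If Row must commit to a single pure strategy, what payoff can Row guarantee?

0

Row minima: A → -5, B → 0.
The best of these is 0.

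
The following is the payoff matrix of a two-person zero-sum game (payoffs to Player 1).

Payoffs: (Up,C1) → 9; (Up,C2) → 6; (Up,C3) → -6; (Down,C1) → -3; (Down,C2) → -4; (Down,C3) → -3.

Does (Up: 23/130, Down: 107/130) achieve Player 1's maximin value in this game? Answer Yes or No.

Against C1 this mix gives (23/130)·9 + (107/130)·(-3) = -57/65.
Against C2 this mix gives (23/130)·6 + (107/130)·(-4) = -29/13.
Against C3 this mix gives (23/130)·(-6) + (107/130)·(-3) = -459/130.
Player 2 will play C3, holding Player 1 to -459/130. Shifting weight toward the row that does better against C3 would raise this floor (the equalizing mix achieves -42/13 against both C3 and C2), so the proposed strategy is not optimal.

No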